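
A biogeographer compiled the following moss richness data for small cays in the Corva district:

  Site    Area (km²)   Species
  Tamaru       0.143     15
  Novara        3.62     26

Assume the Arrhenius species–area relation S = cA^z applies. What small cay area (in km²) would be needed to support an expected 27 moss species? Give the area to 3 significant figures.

z = ln(26/15) / ln(3.62/0.143) = 0.5500 / 3.2314 = 0.1702
c = 15 / 0.143^0.1702 = 15 / 0.7182 = 20.89
A = (27/20.89)^(1/0.1702) ⇒ ln A = ln(1.293)/0.1702 = 1.5082
A = e^1.5082 ≈ 4.519 km²

4.52 km²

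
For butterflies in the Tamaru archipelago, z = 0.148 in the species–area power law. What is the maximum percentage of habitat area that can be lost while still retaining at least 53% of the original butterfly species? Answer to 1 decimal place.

Need (A_new/A_old)^0.148 = 0.53, so A_new/A_old = 0.53^(1/0.148) = 0.53^6.757
ln(A_new/A_old) = ln 0.53 / 0.148 = -0.6349 / 0.148 = -4.2897
A_new/A_old = e^-4.2897 ≈ 0.01371
Fraction that can be lost = 1 − 0.01371 = 0.9863

98.6%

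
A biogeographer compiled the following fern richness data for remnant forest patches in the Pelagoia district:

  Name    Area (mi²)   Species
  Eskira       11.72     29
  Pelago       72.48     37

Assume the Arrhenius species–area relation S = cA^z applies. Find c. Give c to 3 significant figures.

20.9

z = ln(S₂/S₁) / ln(A₂/A₁) = ln(37/29) / ln(72.48/11.72) = 0.2436 / 1.8220 = 0.1337
c = S₁ / A₁^z = 29 / 11.72^0.1337 = 29 / 1.39 = 20.87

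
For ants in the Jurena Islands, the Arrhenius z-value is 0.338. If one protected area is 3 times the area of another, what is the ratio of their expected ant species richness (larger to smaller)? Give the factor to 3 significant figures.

1.45

S₂/S₁ = (A₂/A₁)^z = 3^0.338
ln(S₂/S₁) = 0.338 × ln 3 = 0.338 × 1.0986 = 0.3713
S₂/S₁ = e^0.3713 ≈ 1.45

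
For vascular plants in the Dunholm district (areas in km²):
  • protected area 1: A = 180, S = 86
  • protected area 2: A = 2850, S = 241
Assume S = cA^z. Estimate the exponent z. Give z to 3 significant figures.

0.373

Taking logs: ln S = ln c + z ln A, so z = (ln S₂ − ln S₁)/(ln A₂ − ln A₁).
z = ln(241/86) / ln(2850/180) = ln(2.802) / ln(15.83) = 1.0304 / 2.7621 = 0.3731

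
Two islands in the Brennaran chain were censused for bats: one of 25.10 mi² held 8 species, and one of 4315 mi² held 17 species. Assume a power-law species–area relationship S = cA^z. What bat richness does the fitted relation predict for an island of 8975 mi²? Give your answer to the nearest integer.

z = ln(17/8) / ln(4315/25.1) = 0.7538 / 5.1470 = 0.1464
c = 8 / 25.1^0.1464 = 8 / 1.603 = 4.99
S₃ = 4.99 × 8975^0.1464 = 4.99 × 3.792 ≈ 18.92

19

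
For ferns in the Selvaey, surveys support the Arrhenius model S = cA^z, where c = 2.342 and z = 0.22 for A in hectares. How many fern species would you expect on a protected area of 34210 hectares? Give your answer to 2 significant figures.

S = 2.342 × 34210^0.22 = 2.342 × 9.943 ≈ 23.29

23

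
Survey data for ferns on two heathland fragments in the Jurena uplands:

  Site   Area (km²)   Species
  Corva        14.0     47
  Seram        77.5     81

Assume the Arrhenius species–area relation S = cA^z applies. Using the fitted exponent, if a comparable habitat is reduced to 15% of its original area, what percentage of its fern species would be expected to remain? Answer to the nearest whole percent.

55%

z = ln(81/47) / ln(77.5/14) = 0.5443 / 1.7112 = 0.3181
S_new/S_old = (A_new/A_old)^z = 0.15^0.3181 = exp(0.3181 × -1.8971) = 0.5469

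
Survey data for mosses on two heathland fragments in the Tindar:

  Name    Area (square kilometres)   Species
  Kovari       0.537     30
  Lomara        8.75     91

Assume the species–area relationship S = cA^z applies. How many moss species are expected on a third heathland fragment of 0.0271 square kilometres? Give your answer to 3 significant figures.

9.15

z = ln(91/30) / ln(8.75/0.537) = 1.1097 / 2.7908 = 0.3976
c = 30 / 0.537^0.3976 = 30 / 0.781 = 38.41
S₃ = 38.41 × 0.0271^0.3976 = 38.41 × 0.2382 ≈ 9.15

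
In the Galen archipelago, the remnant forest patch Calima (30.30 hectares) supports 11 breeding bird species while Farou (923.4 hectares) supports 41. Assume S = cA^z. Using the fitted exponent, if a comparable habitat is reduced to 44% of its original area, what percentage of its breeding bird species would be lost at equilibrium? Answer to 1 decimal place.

z = ln(41/11) / ln(923.4/30.3) = 1.3157 / 3.4169 = 0.3850
S_new/S_old = (A_new/A_old)^z = 0.44^0.3850 = exp(0.3850 × -0.8210) = 0.729
Fraction lost = 1 − 0.729 = 0.271

27.1%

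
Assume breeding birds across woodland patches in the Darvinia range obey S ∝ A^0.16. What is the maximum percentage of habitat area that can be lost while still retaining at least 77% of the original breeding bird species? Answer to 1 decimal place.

Need (A_new/A_old)^0.16 = 0.77, so A_new/A_old = 0.77^(1/0.16) = 0.77^6.25
ln(A_new/A_old) = ln 0.77 / 0.16 = -0.2614 / 0.16 = -1.6335
A_new/A_old = e^-1.6335 ≈ 0.1952
Fraction that can be lost = 1 − 0.1952 = 0.8048

80.5%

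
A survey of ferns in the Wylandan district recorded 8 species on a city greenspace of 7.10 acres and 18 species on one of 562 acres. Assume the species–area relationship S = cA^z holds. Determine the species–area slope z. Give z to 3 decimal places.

Taking logs: ln S = ln c + z ln A, so z = (ln S₂ − ln S₁)/(ln A₂ − ln A₁).
z = ln(18/8) / ln(562/7.1) = ln(2.25) / ln(79.15) = 0.8109 / 4.3714 = 0.1855

0.186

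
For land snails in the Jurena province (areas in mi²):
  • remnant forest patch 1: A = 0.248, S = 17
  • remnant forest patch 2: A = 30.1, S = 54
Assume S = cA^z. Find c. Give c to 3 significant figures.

23.8

z = ln(S₂/S₁) / ln(A₂/A₁) = ln(54/17) / ln(30.1/0.248) = 1.1558 / 4.7989 = 0.2408
c = S₁ / A₁^z = 17 / 0.248^0.2408 = 17 / 0.7148 = 23.78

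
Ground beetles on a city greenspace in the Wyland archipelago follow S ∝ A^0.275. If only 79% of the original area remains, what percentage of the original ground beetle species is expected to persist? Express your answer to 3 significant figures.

93.7%

S_new/S_old = (A_new/A_old)^z = 0.79^0.275
= exp(0.275 × ln 0.79) = exp(0.275 × -0.2357) = exp(-0.0648) ≈ 0.9372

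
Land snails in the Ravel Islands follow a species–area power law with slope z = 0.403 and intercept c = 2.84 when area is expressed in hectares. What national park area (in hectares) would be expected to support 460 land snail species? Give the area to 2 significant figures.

460 = 2.84 × A^0.403  ⇒  A^0.403 = 460/2.84 = 162
ln A = ln(162) / 0.403 = 5.0874 / 0.403 = 12.6239
A = e^12.6239 ≈ 303725 hectares

300000 hectares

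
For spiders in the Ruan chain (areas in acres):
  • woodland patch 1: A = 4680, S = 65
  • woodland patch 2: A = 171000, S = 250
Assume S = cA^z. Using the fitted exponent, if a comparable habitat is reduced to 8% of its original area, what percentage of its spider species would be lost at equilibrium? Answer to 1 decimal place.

z = ln(250/65) / ln(171000/4680) = 1.3471 / 3.5984 = 0.3744
S_new/S_old = (A_new/A_old)^z = 0.08^0.3744 = exp(0.3744 × -2.5257) = 0.3885
Fraction lost = 1 − 0.3885 = 0.6115

61.2%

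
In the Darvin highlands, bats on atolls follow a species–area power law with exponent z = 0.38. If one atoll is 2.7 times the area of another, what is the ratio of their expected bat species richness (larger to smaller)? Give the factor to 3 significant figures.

S₂/S₁ = (A₂/A₁)^z = 2.7^0.38
ln(S₂/S₁) = 0.38 × ln 2.7 = 0.38 × 0.9933 = 0.3774
S₂/S₁ = e^0.3774 ≈ 1.459

1.46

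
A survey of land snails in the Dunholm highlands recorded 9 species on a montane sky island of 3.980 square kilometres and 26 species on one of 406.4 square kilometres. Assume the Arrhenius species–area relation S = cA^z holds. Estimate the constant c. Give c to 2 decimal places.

6.56

z = ln(S₂/S₁) / ln(A₂/A₁) = ln(26/9) / ln(406.4/3.98) = 1.0609 / 4.6261 = 0.2293
c = S₁ / A₁^z = 9 / 3.98^0.2293 = 9 / 1.373 = 6.557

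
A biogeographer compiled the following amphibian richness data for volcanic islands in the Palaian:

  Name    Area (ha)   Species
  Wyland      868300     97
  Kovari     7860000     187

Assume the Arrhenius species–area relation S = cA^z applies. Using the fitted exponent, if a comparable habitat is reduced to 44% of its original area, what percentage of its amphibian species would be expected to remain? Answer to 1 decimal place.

78.3%

z = ln(187/97) / ln(7860000/868300) = 0.6564 / 2.2030 = 0.2980
S_new/S_old = (A_new/A_old)^z = 0.44^0.2980 = exp(0.2980 × -0.8210) = 0.783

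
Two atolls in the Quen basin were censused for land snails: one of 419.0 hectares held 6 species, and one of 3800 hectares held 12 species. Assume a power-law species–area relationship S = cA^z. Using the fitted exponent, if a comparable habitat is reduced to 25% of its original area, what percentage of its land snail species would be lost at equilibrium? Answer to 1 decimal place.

z = ln(12/6) / ln(3800/419) = 0.6931 / 2.2049 = 0.3144
S_new/S_old = (A_new/A_old)^z = 0.25^0.3144 = exp(0.3144 × -1.3863) = 0.6467
Fraction lost = 1 − 0.6467 = 0.3533

35.3%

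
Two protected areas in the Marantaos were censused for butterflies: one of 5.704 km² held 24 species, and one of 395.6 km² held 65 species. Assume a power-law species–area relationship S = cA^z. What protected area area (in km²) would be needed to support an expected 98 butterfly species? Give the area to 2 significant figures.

z = ln(65/24) / ln(395.6/5.704) = 0.9963 / 4.2392 = 0.2350
c = 24 / 5.704^0.2350 = 24 / 1.506 = 15.94
A = (98/15.94)^(1/0.2350) ⇒ ln A = ln(6.148)/0.2350 = 7.7274
A = e^7.7274 ≈ 2270 km²

2300 km²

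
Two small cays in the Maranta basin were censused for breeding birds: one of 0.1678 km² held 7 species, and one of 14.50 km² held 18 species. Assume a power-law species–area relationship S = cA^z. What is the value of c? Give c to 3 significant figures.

10.2

z = ln(S₂/S₁) / ln(A₂/A₁) = ln(18/7) / ln(14.5/0.1678) = 0.9445 / 4.4591 = 0.2118
c = S₁ / A₁^z = 7 / 0.1678^0.2118 = 7 / 0.6852 = 10.22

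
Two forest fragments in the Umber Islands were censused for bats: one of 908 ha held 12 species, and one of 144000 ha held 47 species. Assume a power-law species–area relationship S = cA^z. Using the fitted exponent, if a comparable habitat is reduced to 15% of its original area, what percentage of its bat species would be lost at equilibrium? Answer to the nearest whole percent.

40%

z = ln(47/12) / ln(144000/908) = 1.3652 / 5.0663 = 0.2695
S_new/S_old = (A_new/A_old)^z = 0.15^0.2695 = exp(0.2695 × -1.8971) = 0.5998
Fraction lost = 1 − 0.5998 = 0.4002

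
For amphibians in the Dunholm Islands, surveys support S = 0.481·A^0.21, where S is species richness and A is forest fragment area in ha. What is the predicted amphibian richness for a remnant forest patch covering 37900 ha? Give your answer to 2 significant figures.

4.4

S = 0.481 × 37900^0.21
ln S = ln 0.481 + 0.21 × ln 37900 = -0.7319 + 0.21 × 10.5427 = 1.4821
S = e^1.4821 ≈ 4.402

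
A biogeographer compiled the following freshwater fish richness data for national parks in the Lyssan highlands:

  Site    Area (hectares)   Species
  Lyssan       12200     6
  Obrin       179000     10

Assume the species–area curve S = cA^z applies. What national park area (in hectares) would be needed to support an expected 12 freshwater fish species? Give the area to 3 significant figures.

z = ln(10/6) / ln(179000/12200) = 0.5108 / 2.6859 = 0.1902
c = 6 / 12200^0.1902 = 6 / 5.986 = 1.002
A = (12/1.002)^(1/0.1902) ⇒ ln A = ln(11.97)/0.1902 = 13.0538
A = e^13.0538 ≈ 466866 hectares

467000 hectares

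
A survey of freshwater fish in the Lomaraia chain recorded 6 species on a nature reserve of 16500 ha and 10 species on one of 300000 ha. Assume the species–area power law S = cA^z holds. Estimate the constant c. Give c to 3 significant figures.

z = ln(S₂/S₁) / ln(A₂/A₁) = ln(10/6) / ln(300000/16500) = 0.5108 / 2.9004 = 0.1761
c = S₁ / A₁^z = 6 / 16500^0.1761 = 6 / 5.531 = 1.085

1.08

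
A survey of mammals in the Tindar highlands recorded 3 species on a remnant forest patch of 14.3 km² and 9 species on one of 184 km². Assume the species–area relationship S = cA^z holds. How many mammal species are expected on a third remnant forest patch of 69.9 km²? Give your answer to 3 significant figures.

5.94

z = ln(9/3) / ln(184/14.3) = 1.0986 / 2.5547 = 0.4300
c = 3 / 14.3^0.4300 = 3 / 3.139 = 0.9556
S₃ = 0.9556 × 69.9^0.4300 = 0.9556 × 6.212 ≈ 5.936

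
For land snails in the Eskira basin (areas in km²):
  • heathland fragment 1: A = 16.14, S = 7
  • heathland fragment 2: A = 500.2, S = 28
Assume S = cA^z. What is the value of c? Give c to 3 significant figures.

z = ln(S₂/S₁) / ln(A₂/A₁) = ln(28/7) / ln(500.2/16.14) = 1.3863 / 3.4337 = 0.4037
c = S₁ / A₁^z = 7 / 16.14^0.4037 = 7 / 3.074 = 2.277

2.28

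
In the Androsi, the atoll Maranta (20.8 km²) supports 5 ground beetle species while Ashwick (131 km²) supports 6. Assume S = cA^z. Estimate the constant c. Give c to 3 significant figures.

3.70

z = ln(S₂/S₁) / ln(A₂/A₁) = ln(6/5) / ln(131/20.8) = 0.1823 / 1.8402 = 0.0991
c = S₁ / A₁^z = 5 / 20.8^0.0991 = 5 / 1.351 = 3.702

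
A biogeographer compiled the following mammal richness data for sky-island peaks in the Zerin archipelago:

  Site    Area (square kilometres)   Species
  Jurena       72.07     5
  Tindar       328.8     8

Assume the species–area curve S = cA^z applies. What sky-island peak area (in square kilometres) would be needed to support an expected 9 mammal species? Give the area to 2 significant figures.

z = ln(8/5) / ln(328.8/72.07) = 0.4700 / 1.5178 = 0.3097
c = 5 / 72.07^0.3097 = 5 / 3.761 = 1.33
A = (9/1.33)^(1/0.3097) ⇒ ln A = ln(6.769)/0.3097 = 6.1758
A = e^6.1758 ≈ 481 square kilometres

480 square kilometres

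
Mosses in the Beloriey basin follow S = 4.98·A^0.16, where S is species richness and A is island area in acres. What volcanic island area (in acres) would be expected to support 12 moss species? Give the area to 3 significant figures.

244 acres

12 = 4.98 × A^0.16  ⇒  A^0.16 = 12/4.98 = 2.41
ln A = ln(2.41) / 0.16 = 0.8795 / 0.16 = 5.4967
A = e^5.4967 ≈ 243.9 acres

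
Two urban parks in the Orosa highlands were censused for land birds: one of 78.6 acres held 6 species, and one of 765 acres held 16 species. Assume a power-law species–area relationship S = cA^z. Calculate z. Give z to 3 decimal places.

Taking logs: ln S = ln c + z ln A, so z = (ln S₂ − ln S₁)/(ln A₂ − ln A₁).
z = ln(16/6) / ln(765/78.6) = ln(2.667) / ln(9.733) = 0.9808 / 2.2755 = 0.4310

0.431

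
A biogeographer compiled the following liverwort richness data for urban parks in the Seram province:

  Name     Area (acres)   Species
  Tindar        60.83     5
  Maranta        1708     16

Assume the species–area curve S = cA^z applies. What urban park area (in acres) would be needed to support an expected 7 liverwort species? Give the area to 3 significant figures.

z = ln(16/5) / ln(1708/60.83) = 1.1632 / 3.3350 = 0.3488
c = 5 / 60.83^0.3488 = 5 / 4.19 = 1.193
A = (7/1.193)^(1/0.3488) ⇒ ln A = ln(5.866)/0.3488 = 5.0728
A = e^5.0728 ≈ 159.6 acres

160 acres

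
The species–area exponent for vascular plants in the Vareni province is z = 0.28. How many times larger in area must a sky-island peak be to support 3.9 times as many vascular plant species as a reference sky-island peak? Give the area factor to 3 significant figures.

(A₂/A₁)^0.28 = 3.9, so A₂/A₁ = 3.9^(1/0.28) = 3.9^3.571
ln(A₂/A₁) = ln 3.9 / 0.28 = 1.3610 / 0.28 = 4.8606
A₂/A₁ = e^4.8606 ≈ 129.1

129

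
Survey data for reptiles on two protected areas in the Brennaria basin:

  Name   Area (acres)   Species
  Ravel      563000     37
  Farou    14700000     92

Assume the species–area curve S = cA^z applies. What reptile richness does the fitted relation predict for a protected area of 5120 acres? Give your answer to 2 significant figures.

z = ln(92/37) / ln(14700000/563000) = 0.9109 / 3.2623 = 0.2792
c = 37 / 563000^0.2792 = 37 / 40.33 = 0.9175
S₃ = 0.9175 × 5120^0.2792 = 0.9175 × 10.86 ≈ 9.96

10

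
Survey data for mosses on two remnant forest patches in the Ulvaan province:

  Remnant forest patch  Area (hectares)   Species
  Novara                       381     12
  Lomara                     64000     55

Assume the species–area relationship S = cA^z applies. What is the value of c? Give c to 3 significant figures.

z = ln(S₂/S₁) / ln(A₂/A₁) = ln(55/12) / ln(64000/381) = 1.5224 / 5.1238 = 0.2971
c = S₁ / A₁^z = 12 / 381^0.2971 = 12 / 5.846 = 2.053

2.05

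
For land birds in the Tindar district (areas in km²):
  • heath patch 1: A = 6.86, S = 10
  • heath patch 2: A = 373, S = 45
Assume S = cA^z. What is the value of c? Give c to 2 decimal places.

z = ln(S₂/S₁) / ln(A₂/A₁) = ln(45/10) / ln(373/6.86) = 1.5041 / 3.9959 = 0.3764
c = S₁ / A₁^z = 10 / 6.86^0.3764 = 10 / 2.064 = 4.844

4.84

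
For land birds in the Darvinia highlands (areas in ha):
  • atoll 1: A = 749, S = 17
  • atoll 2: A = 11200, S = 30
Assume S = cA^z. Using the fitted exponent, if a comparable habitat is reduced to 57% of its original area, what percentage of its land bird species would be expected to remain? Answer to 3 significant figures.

z = ln(30/17) / ln(11200/749) = 0.5680 / 2.7049 = 0.2100
S_new/S_old = (A_new/A_old)^z = 0.57^0.2100 = exp(0.2100 × -0.5621) = 0.8887

88.9%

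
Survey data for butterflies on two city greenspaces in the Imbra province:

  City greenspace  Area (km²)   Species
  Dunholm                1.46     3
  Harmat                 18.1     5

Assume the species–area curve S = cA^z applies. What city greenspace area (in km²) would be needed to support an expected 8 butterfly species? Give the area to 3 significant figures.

z = ln(5/3) / ln(18.1/1.46) = 0.5108 / 2.5175 = 0.2029
c = 3 / 1.46^0.2029 = 3 / 1.08 = 2.778
A = (8/2.778)^(1/0.2029) ⇒ ln A = ln(2.88)/0.2029 = 5.2122
A = e^5.2122 ≈ 183.5 km²

183 km²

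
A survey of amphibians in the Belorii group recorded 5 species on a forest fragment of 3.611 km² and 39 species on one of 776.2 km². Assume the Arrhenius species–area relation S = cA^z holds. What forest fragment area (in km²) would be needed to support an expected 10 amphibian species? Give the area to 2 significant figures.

z = ln(39/5) / ln(776.2/3.611) = 2.0541 / 5.3704 = 0.3825
c = 5 / 3.611^0.3825 = 5 / 1.634 = 3.06
A = (10/3.06)^(1/0.3825) ⇒ ln A = ln(3.268)/0.3825 = 3.0962
A = e^3.0962 ≈ 22.11 km²

22 km²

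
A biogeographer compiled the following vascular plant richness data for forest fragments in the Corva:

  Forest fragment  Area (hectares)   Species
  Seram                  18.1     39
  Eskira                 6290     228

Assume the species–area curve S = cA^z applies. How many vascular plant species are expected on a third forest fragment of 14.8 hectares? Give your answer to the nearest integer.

37

z = ln(228/39) / ln(6290/18.1) = 1.7658 / 5.8508 = 0.3018
c = 39 / 18.1^0.3018 = 39 / 2.396 = 16.27
S₃ = 16.27 × 14.8^0.3018 = 16.27 × 2.255 ≈ 36.7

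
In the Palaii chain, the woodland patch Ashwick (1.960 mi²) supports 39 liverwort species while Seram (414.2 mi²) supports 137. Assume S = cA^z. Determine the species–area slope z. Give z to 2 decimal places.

Taking logs: ln S = ln c + z ln A, so z = (ln S₂ − ln S₁)/(ln A₂ − ln A₁).
z = ln(137/39) / ln(414.2/1.96) = ln(3.513) / ln(211.3) = 1.2564 / 5.3534 = 0.2347

0.23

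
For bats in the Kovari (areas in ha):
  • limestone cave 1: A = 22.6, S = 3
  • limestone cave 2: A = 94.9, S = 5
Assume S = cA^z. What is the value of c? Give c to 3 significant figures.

0.989

z = ln(S₂/S₁) / ln(A₂/A₁) = ln(5/3) / ln(94.9/22.6) = 0.5108 / 1.4349 = 0.3560
c = S₁ / A₁^z = 3 / 22.6^0.3560 = 3 / 3.034 = 0.9887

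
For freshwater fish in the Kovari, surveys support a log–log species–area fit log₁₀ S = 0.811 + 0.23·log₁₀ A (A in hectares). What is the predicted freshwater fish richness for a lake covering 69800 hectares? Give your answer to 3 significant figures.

S = 6.471 × 69800^0.23
ln S = ln 6.471 + 0.23 × ln 69800 = 1.8674 + 0.23 × 11.1534 = 4.4327
S = e^4.4327 ≈ 84.16

84.2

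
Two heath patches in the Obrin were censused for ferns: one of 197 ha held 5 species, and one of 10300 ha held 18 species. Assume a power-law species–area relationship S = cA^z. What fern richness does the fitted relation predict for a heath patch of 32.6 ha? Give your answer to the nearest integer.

z = ln(18/5) / ln(10300/197) = 1.2809 / 3.9567 = 0.3237
c = 5 / 197^0.3237 = 5 / 5.531 = 0.904
S₃ = 0.904 × 32.6^0.3237 = 0.904 × 3.089 ≈ 2.793

3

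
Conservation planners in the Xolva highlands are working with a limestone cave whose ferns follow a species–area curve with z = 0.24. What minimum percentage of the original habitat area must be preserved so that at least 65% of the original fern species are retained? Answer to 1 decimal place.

Need (A_new/A_old)^0.24 = 0.65, so A_new/A_old = 0.65^(1/0.24) = 0.65^4.167
ln(A_new/A_old) = ln 0.65 / 0.24 = -0.4308 / 0.24 = -1.7949
A_new/A_old = e^-1.7949 ≈ 0.1661

16.6%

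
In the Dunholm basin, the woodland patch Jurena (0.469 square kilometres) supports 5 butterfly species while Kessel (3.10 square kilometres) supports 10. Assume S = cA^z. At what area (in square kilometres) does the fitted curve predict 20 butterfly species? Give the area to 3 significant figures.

z = ln(10/5) / ln(3.1/0.469) = 0.6931 / 1.8886 = 0.3670
c = 5 / 0.469^0.3670 = 5 / 0.7574 = 6.602
A = (20/6.602)^(1/0.3670) ⇒ ln A = ln(3.03)/0.3670 = 3.0200
A = e^3.0200 ≈ 20.49 square kilometres

20.5 square kilometres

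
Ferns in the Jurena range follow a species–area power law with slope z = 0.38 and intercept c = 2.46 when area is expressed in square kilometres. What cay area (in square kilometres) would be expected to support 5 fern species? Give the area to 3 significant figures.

6.47 square kilometres

5 = 2.46 × A^0.38  ⇒  A^0.38 = 5/2.46 = 2.033
ln A = ln(2.033) / 0.38 = 0.7093 / 0.38 = 1.8665
A = e^1.8665 ≈ 6.466 square kilometres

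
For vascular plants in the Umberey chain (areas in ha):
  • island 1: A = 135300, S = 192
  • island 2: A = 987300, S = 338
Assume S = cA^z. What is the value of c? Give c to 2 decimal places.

z = ln(S₂/S₁) / ln(A₂/A₁) = ln(338/192) / ln(987300/135300) = 0.5656 / 1.9875 = 0.2846
c = S₁ / A₁^z = 192 / 135300^0.2846 = 192 / 28.85 = 6.655

6.66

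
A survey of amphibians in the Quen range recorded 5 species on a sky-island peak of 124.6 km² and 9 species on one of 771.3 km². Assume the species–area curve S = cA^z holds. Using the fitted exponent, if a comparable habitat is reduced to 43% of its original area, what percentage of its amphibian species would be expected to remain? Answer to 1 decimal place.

76.2%

z = ln(9/5) / ln(771.3/124.6) = 0.5878 / 1.8230 = 0.3224
S_new/S_old = (A_new/A_old)^z = 0.43^0.3224 = exp(0.3224 × -0.8440) = 0.7618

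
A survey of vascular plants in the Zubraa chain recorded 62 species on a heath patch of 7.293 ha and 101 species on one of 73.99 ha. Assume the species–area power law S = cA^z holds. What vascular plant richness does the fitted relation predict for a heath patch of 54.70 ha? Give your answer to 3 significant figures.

94.8

z = ln(101/62) / ln(73.99/7.293) = 0.4880 / 2.3170 = 0.2106
c = 62 / 7.293^0.2106 = 62 / 1.52 = 40.8
S₃ = 40.8 × 54.7^0.2106 = 40.8 × 2.323 ≈ 94.77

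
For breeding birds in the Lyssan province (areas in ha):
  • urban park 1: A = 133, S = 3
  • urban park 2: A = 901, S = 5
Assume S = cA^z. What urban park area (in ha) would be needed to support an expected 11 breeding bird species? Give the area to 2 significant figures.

z = ln(5/3) / ln(901/133) = 0.5108 / 1.9132 = 0.2670
c = 3 / 133^0.2670 = 3 / 3.69 = 0.8129
A = (11/0.8129)^(1/0.2670) ⇒ ln A = ln(13.53)/0.2670 = 9.7565
A = e^9.7565 ≈ 17265 ha

17000 ha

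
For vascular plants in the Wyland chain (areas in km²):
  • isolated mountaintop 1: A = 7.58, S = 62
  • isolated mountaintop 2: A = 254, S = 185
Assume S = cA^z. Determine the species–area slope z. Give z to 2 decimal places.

Taking logs: ln S = ln c + z ln A, so z = (ln S₂ − ln S₁)/(ln A₂ − ln A₁).
z = ln(185/62) / ln(254/7.58) = ln(2.984) / ln(33.51) = 1.0932 / 3.5118 = 0.3113

0.31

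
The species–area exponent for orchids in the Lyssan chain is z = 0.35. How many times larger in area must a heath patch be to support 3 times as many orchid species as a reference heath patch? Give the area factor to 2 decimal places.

23.08

(A₂/A₁)^0.35 = 3, so A₂/A₁ = 3^(1/0.35) = 3^2.857
ln(A₂/A₁) = ln 3 / 0.35 = 1.0986 / 0.35 = 3.1389
A₂/A₁ = e^3.1389 ≈ 23.08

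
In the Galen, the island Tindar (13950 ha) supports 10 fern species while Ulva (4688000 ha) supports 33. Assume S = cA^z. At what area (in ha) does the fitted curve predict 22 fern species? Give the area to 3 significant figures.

z = ln(33/10) / ln(4688000/13950) = 1.1939 / 5.8173 = 0.2052
c = 10 / 13950^0.2052 = 10 / 7.09 = 1.411
A = (22/1.411)^(1/0.2052) ⇒ ln A = ln(15.6)/0.2052 = 13.3849
A = e^13.3849 ≈ 650127 ha

650000 ha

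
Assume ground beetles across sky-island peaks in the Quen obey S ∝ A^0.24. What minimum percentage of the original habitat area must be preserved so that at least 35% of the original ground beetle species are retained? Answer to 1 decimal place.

1.3%

Need (A_new/A_old)^0.24 = 0.35, so A_new/A_old = 0.35^(1/0.24) = 0.35^4.167
ln(A_new/A_old) = ln 0.35 / 0.24 = -1.0498 / 0.24 = -4.3743
A_new/A_old = e^-4.3743 ≈ 0.0126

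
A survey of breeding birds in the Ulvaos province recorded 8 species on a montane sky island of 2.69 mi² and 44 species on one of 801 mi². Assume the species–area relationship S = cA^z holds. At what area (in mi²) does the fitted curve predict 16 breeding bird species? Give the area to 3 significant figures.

z = ln(44/8) / ln(801/2.69) = 1.7047 / 5.6963 = 0.2993
c = 8 / 2.69^0.2993 = 8 / 1.345 = 5.949
A = (16/5.949)^(1/0.2993) ⇒ ln A = ln(2.689)/0.2993 = 3.3057
A = e^3.3057 ≈ 27.27 mi²

27.3 mi²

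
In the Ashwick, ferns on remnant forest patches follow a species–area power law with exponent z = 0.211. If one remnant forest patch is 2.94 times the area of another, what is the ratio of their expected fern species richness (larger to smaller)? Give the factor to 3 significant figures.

1.26

S₂/S₁ = (A₂/A₁)^z = 2.94^0.211
ln(S₂/S₁) = 0.211 × ln 2.94 = 0.211 × 1.0784 = 0.2275
S₂/S₁ = e^0.2275 ≈ 1.256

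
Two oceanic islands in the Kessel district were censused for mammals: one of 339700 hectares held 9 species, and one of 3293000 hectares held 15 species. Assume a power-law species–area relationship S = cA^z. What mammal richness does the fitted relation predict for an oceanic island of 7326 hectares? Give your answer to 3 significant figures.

z = ln(15/9) / ln(3293000/339700) = 0.5108 / 2.2715 = 0.2249
c = 9 / 339700^0.2249 = 9 / 17.53 = 0.5133
S₃ = 0.5133 × 7326^0.2249 = 0.5133 × 7.399 ≈ 3.798

3.80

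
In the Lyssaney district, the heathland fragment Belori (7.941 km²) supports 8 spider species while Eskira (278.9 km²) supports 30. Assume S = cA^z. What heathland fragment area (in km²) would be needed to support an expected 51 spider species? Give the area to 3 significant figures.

1160 km²

z = ln(30/8) / ln(278.9/7.941) = 1.3218 / 3.5588 = 0.3714
c = 8 / 7.941^0.3714 = 8 / 2.159 = 3.706
A = (51/3.706)^(1/0.3714) ⇒ ln A = ln(13.76)/0.3714 = 7.0596
A = e^7.0596 ≈ 1164 km²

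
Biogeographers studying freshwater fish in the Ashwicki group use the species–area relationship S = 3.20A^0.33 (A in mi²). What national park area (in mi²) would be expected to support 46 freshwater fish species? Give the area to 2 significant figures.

46 = 3.2 × A^0.33  ⇒  A^0.33 = 46/3.2 = 14.38
ln A = ln(14.38) / 0.33 = 2.6655 / 0.33 = 8.0772
A = e^8.0772 ≈ 3220 mi²

3200 mi²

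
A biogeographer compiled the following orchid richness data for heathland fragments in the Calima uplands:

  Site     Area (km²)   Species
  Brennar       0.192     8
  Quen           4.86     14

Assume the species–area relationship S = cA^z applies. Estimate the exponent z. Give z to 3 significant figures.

Taking logs: ln S = ln c + z ln A, so z = (ln S₂ − ln S₁)/(ln A₂ − ln A₁).
z = ln(14/8) / ln(4.86/0.192) = ln(1.75) / ln(25.31) = 0.5596 / 3.2313 = 0.1732

0.173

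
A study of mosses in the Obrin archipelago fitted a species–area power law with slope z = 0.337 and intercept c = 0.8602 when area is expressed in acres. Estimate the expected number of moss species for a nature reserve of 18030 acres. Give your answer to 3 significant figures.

S = 0.8602 × 18030^0.337 = 0.8602 × 27.18 ≈ 23.38

23.4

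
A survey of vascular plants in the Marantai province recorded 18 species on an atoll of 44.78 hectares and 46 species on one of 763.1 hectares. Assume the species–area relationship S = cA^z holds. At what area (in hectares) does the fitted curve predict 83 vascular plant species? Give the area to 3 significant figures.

4540 hectares

z = ln(46/18) / ln(763.1/44.78) = 0.9383 / 2.8356 = 0.3309
c = 18 / 44.78^0.3309 = 18 / 3.518 = 5.116
A = (83/5.116)^(1/0.3309) ⇒ ln A = ln(16.22)/0.3309 = 8.4211
A = e^8.4211 ≈ 4542 hectares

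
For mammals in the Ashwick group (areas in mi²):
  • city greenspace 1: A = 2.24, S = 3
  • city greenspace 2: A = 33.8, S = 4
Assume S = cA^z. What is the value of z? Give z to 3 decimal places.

0.106

Taking logs: ln S = ln c + z ln A, so z = (ln S₂ − ln S₁)/(ln A₂ − ln A₁).
z = ln(4/3) / ln(33.8/2.24) = ln(1.333) / ln(15.09) = 0.2877 / 2.7140 = 0.1060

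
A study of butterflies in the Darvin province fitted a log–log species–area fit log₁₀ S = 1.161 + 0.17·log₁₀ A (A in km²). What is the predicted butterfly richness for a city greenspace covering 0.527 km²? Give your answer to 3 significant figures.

S = 14.49 × 0.527^0.17 = 14.49 × 0.8968 ≈ 12.99

13.0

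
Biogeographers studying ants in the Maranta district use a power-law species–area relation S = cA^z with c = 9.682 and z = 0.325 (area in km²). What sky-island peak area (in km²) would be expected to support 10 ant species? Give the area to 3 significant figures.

10 = 9.682 × A^0.325  ⇒  A^0.325 = 10/9.682 = 1.033
ln A = ln(1.033) / 0.325 = 0.0323 / 0.325 = 0.0994
A = e^0.0994 ≈ 1.105 km²

1.10 km²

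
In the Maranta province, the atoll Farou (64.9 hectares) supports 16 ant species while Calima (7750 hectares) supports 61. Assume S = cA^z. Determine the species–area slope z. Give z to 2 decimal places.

0.28

Taking logs: ln S = ln c + z ln A, so z = (ln S₂ − ln S₁)/(ln A₂ − ln A₁).
z = ln(61/16) / ln(7750/64.9) = ln(3.812) / ln(119.4) = 1.3383 / 4.7826 = 0.2798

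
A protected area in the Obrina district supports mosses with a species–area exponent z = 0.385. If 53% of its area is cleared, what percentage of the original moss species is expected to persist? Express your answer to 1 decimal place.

S_new/S_old = (A_new/A_old)^z = 0.47^0.385
= exp(0.385 × ln 0.47) = exp(0.385 × -0.7550) = exp(-0.2907) ≈ 0.7478

74.8%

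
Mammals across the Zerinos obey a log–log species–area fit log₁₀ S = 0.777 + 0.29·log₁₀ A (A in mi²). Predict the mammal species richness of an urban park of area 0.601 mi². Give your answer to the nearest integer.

S = 5.984 × 0.601^0.29
ln S = ln 5.984 + 0.29 × ln 0.601 = 1.7891 + 0.29 × -0.5092 = 1.6415
S = e^1.6415 ≈ 5.163

5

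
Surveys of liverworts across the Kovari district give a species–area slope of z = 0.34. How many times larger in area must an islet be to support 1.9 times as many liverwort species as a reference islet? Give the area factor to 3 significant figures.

(A₂/A₁)^0.34 = 1.9, so A₂/A₁ = 1.9^(1/0.34) = 1.9^2.941
ln(A₂/A₁) = ln 1.9 / 0.34 = 0.6419 / 0.34 = 1.8878
A₂/A₁ = e^1.8878 ≈ 6.605

6.60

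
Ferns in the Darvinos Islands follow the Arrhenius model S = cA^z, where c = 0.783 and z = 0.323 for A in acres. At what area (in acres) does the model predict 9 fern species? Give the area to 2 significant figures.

9 = 0.783 × A^0.323  ⇒  A^0.323 = 9/0.783 = 11.49
ln A = ln(11.49) / 0.323 = 2.4418 / 0.323 = 7.5599
A = e^7.5599 ≈ 1920 acres

1900 acres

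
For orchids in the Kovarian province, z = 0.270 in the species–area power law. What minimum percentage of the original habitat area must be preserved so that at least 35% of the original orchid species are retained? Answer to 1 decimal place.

Need (A_new/A_old)^0.27 = 0.35, so A_new/A_old = 0.35^(1/0.27) = 0.35^3.704
ln(A_new/A_old) = ln 0.35 / 0.27 = -1.0498 / 0.27 = -3.8882
A_new/A_old = e^-3.8882 ≈ 0.02048

2.0%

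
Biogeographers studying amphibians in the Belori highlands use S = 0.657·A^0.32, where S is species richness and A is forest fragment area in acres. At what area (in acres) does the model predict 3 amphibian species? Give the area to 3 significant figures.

3 = 0.657 × A^0.32  ⇒  A^0.32 = 3/0.657 = 4.566
ln A = ln(4.566) / 0.32 = 1.5187 / 0.32 = 4.7459
A = e^4.7459 ≈ 115.1 acres

115 acres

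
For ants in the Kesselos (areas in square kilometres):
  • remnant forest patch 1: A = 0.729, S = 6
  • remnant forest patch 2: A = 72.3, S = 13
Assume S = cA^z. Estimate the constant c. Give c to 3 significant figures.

6.33

z = ln(S₂/S₁) / ln(A₂/A₁) = ln(13/6) / ln(72.3/0.729) = 0.7732 / 4.5969 = 0.1682
c = S₁ / A₁^z = 6 / 0.729^0.1682 = 6 / 0.9482 = 6.328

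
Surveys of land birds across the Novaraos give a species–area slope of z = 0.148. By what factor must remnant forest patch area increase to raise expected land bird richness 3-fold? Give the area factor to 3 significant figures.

1670

(A₂/A₁)^0.148 = 3, so A₂/A₁ = 3^(1/0.148) = 3^6.757
ln(A₂/A₁) = ln 3 / 0.148 = 1.0986 / 0.148 = 7.4231
A₂/A₁ = e^7.4231 ≈ 1674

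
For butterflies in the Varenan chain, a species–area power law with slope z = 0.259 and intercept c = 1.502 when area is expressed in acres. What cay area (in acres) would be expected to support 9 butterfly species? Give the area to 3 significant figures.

9 = 1.502 × A^0.259  ⇒  A^0.259 = 9/1.502 = 5.992
ln A = ln(5.992) / 0.259 = 1.7904 / 0.259 = 6.9128
A = e^6.9128 ≈ 1005 acres

1010 acres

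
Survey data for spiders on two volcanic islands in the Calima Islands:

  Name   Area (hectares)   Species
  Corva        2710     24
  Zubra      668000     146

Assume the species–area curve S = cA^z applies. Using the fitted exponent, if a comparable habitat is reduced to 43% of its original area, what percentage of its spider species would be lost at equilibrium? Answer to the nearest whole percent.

24%

z = ln(146/24) / ln(668000/2710) = 1.8056 / 5.5073 = 0.3278
S_new/S_old = (A_new/A_old)^z = 0.43^0.3278 = exp(0.3278 × -0.8440) = 0.7583
Fraction lost = 1 − 0.7583 = 0.2417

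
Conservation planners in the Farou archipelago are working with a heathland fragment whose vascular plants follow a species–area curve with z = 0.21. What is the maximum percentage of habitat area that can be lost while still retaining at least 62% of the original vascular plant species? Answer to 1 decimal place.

Need (A_new/A_old)^0.21 = 0.62, so A_new/A_old = 0.62^(1/0.21) = 0.62^4.762
ln(A_new/A_old) = ln 0.62 / 0.21 = -0.4780 / 0.21 = -2.2764
A_new/A_old = e^-2.2764 ≈ 0.1027
Fraction that can be lost = 1 − 0.1027 = 0.8973

89.7%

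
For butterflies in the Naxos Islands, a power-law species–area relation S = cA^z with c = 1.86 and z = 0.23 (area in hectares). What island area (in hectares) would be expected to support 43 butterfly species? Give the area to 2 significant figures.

850000 hectares

43 = 1.86 × A^0.23  ⇒  A^0.23 = 43/1.86 = 23.12
ln A = ln(23.12) / 0.23 = 3.1406 / 0.23 = 13.6549
A = e^13.6549 ≈ 851611 hectares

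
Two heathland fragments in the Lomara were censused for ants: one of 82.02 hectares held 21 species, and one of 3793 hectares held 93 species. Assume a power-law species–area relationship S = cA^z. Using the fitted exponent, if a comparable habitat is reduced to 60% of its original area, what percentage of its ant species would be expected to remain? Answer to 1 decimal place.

z = ln(93/21) / ln(3793/82.02) = 1.4881 / 3.8339 = 0.3881
S_new/S_old = (A_new/A_old)^z = 0.6^0.3881 = exp(0.3881 × -0.5108) = 0.8202

82.0%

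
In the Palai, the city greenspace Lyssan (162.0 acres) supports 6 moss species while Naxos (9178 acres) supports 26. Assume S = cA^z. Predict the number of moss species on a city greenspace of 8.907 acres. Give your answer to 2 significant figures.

2.1

z = ln(26/6) / ln(9178/162) = 1.4663 / 4.0370 = 0.3632
c = 6 / 162^0.3632 = 6 / 6.347 = 0.9454
S₃ = 0.9454 × 8.907^0.3632 = 0.9454 × 2.213 ≈ 2.092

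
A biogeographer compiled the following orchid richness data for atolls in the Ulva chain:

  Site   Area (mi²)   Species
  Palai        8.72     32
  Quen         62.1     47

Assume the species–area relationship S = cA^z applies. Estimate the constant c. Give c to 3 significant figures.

20.9

z = ln(S₂/S₁) / ln(A₂/A₁) = ln(47/32) / ln(62.1/8.72) = 0.3844 / 1.9631 = 0.1958
c = S₁ / A₁^z = 32 / 8.72^0.1958 = 32 / 1.528 = 20.94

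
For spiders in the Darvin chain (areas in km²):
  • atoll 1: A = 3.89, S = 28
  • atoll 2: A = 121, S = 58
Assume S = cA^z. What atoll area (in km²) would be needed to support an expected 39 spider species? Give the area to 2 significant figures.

19 km²

z = ln(58/28) / ln(121/3.89) = 0.7282 / 3.4374 = 0.2119
c = 28 / 3.89^0.2119 = 28 / 1.333 = 21
A = (39/21)^(1/0.2119) ⇒ ln A = ln(1.857)/0.2119 = 2.9225
A = e^2.9225 ≈ 18.59 km²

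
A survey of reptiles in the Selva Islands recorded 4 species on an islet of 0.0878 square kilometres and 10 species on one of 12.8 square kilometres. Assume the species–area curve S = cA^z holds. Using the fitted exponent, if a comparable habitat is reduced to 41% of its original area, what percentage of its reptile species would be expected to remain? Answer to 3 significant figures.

z = ln(10/4) / ln(12.8/0.0878) = 0.9163 / 4.9821 = 0.1839
S_new/S_old = (A_new/A_old)^z = 0.41^0.1839 = exp(0.1839 × -0.8916) = 0.8488

84.9%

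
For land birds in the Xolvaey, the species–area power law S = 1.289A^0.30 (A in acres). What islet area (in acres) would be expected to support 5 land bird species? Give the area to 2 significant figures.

5 = 1.289 × A^0.3  ⇒  A^0.3 = 5/1.289 = 3.879
ln A = ln(3.879) / 0.3 = 1.3556 / 0.3 = 4.5186
A = e^4.5186 ≈ 91.7 acres

92 acres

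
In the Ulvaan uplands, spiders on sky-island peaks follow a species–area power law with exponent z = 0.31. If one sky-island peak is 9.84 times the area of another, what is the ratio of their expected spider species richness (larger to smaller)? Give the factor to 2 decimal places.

2.03

S₂/S₁ = (A₂/A₁)^z = 9.84^0.31
ln(S₂/S₁) = 0.31 × ln 9.84 = 0.31 × 2.2865 = 0.7088
S₂/S₁ = e^0.7088 ≈ 2.032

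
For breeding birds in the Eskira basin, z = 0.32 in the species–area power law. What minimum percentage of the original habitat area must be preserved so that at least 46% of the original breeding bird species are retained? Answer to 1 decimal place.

Need (A_new/A_old)^0.32 = 0.46, so A_new/A_old = 0.46^(1/0.32) = 0.46^3.125
ln(A_new/A_old) = ln 0.46 / 0.32 = -0.7765 / 0.32 = -2.4267
A_new/A_old = e^-2.4267 ≈ 0.08833

8.8%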